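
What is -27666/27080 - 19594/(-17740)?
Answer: 995267/12009980 ≈ 0.082870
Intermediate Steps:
-27666/27080 - 19594/(-17740) = -27666*1/27080 - 19594*(-1/17740) = -13833/13540 + 9797/8870 = 995267/12009980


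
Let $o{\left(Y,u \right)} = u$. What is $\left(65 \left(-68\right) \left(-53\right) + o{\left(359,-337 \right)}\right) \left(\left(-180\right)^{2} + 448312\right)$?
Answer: $112449593176$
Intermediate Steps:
$\left(65 \left(-68\right) \left(-53\right) + o{\left(359,-337 \right)}\right) \left(\left(-180\right)^{2} + 448312\right) = \left(65 \left(-68\right) \left(-53\right) - 337\right) \left(\left(-180\right)^{2} + 448312\right) = \left(\left(-4420\right) \left(-53\right) - 337\right) \left(32400 + 448312\right) = \left(234260 - 337\right) 480712 = 233923 \cdot 480712 = 112449593176$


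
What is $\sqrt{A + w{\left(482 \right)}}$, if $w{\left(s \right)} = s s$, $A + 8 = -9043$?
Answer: $\sqrt{223273} \approx 472.52$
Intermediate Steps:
$A = -9051$ ($A = -8 - 9043 = -9051$)
$w{\left(s \right)} = s^{2}$
$\sqrt{A + w{\left(482 \right)}} = \sqrt{-9051 + 482^{2}} = \sqrt{-9051 + 232324} = \sqrt{223273}$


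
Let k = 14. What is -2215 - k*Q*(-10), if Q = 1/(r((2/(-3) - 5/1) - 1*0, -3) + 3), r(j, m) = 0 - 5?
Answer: -2285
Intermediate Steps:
r(j, m) = -5
Q = -½ (Q = 1/(-5 + 3) = 1/(-2) = -½ ≈ -0.50000)
-2215 - k*Q*(-10) = -2215 - 14*(-½)*(-10) = -2215 - (-7)*(-10) = -2215 - 1*70 = -2215 - 70 = -2285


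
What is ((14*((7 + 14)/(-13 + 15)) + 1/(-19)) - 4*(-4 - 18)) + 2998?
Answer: 61426/19 ≈ 3232.9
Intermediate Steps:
((14*((7 + 14)/(-13 + 15)) + 1/(-19)) - 4*(-4 - 18)) + 2998 = ((14*(21/2) - 1/19) - 4*(-22)) + 2998 = ((14*(21*(1/2)) - 1/19) + 88) + 2998 = ((14*(21/2) - 1/19) + 88) + 2998 = ((147 - 1/19) + 88) + 2998 = (2792/19 + 88) + 2998 = 4464/19 + 2998 = 61426/19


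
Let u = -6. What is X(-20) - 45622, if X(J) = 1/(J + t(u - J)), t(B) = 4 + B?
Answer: -91245/2 ≈ -45623.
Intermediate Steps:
X(J) = -½ (X(J) = 1/(J + (4 + (-6 - J))) = 1/(J + (-2 - J)) = 1/(-2) = -½)
X(-20) - 45622 = -½ - 45622 = -91245/2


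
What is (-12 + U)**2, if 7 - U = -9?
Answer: 16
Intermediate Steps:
U = 16 (U = 7 - 1*(-9) = 7 + 9 = 16)
(-12 + U)**2 = (-12 + 16)**2 = 4**2 = 16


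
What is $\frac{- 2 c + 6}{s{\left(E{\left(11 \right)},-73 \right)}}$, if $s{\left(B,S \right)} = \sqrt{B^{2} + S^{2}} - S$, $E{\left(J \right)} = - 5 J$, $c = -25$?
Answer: $- \frac{4088}{3025} + \frac{56 \sqrt{8354}}{3025} \approx 0.34063$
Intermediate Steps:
$\frac{- 2 c + 6}{s{\left(E{\left(11 \right)},-73 \right)}} = \frac{\left(-2\right) \left(-25\right) + 6}{\sqrt{\left(\left(-5\right) 11\right)^{2} + \left(-73\right)^{2}} - -73} = \frac{50 + 6}{\sqrt{\left(-55\right)^{2} + 5329} + 73} = \frac{56}{\sqrt{3025 + 5329} + 73} = \frac{56}{\sqrt{8354} + 73} = \frac{56}{73 + \sqrt{8354}}$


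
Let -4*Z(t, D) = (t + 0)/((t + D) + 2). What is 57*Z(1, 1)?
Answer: -57/16 ≈ -3.5625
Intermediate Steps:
Z(t, D) = -t/(4*(2 + D + t)) (Z(t, D) = -(t + 0)/(4*((t + D) + 2)) = -t/(4*((D + t) + 2)) = -t/(4*(2 + D + t)))
57*Z(1, 1) = 57*(-1*1/(8 + 4*1 + 4*1)) = 57*(-1*1/(8 + 4 + 4)) = 57*(-1*1/16) = 57*(-1*1*1/16) = 57*(-1/16) = -57/16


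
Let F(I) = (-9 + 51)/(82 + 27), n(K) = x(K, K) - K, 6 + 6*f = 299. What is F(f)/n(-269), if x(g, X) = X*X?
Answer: 7/1319445 ≈ 5.3053e-6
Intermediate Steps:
x(g, X) = X**2
f = 293/6 (f = -1 + (1/6)*299 = -1 + 299/6 = 293/6 ≈ 48.833)
n(K) = K**2 - K
F(I) = 42/109
F(f)/n(-269) = 42/(109*((-269*(-1 - 269)))) = 42/(109*((-269*(-270)))) = (42/109)/72630 = (42/109)*(1/72630) = 7/1319445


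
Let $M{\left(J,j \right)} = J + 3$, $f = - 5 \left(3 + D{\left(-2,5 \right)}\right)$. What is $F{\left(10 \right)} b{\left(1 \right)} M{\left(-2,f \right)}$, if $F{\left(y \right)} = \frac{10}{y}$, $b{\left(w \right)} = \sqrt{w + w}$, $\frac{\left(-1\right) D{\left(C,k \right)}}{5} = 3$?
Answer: $\sqrt{2} \approx 1.4142$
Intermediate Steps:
$D{\left(C,k \right)} = -15$ ($D{\left(C,k \right)} = \left(-5\right) 3 = -15$)
$f = 60$ ($f = - 5 \left(3 - 15\right) = \left(-5\right) \left(-12\right) = 60$)
$b{\left(w \right)} = \sqrt{2} \sqrt{w}$ ($b{\left(w \right)} = \sqrt{2 w} = \sqrt{2} \sqrt{w}$)
$M{\left(J,j \right)} = 3 + J$
$F{\left(10 \right)} b{\left(1 \right)} M{\left(-2,f \right)} = \frac{10}{10} \sqrt{2} \sqrt{1} \left(3 - 2\right) = 10 \cdot \frac{1}{10} \sqrt{2} \cdot 1 \cdot 1 = 1 \sqrt{2} \cdot 1 = \sqrt{2} \cdot 1 = \sqrt{2}$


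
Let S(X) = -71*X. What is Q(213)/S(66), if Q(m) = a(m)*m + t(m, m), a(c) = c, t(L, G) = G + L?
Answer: -215/22 ≈ -9.7727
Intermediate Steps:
Q(m) = m² + 2*m (Q(m) = m*m + (m + m) = m² + 2*m)
Q(213)/S(66) = (213*(2 + 213))/((-71*66)) = (213*215)/(-4686) = 45795*(-1/4686) = -215/22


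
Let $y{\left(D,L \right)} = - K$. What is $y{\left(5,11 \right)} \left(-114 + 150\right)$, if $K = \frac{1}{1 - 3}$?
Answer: $18$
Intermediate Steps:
$K = - \frac{1}{2}$ ($K = \frac{1}{-2} = - \frac{1}{2} \approx -0.5$)
$y{\left(D,L \right)} = \frac{1}{2}$ ($y{\left(D,L \right)} = \left(-1\right) \left(- \frac{1}{2}\right) = \frac{1}{2}$)
$y{\left(5,11 \right)} \left(-114 + 150\right) = \frac{-114 + 150}{2} = \frac{1}{2} \cdot 36 = 18$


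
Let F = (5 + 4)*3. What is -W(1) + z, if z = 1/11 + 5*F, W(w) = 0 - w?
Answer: 1497/11 ≈ 136.09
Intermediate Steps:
W(w) = -w
F = 27 (F = 9*3 = 27)
z = 1486/11 (z = 1/11 + 5*27 = 1/11 + 135 = 1486/11 ≈ 135.09)
-W(1) + z = -(-1) + 1486/11 = -1*(-1) + 1486/11 = 1 + 1486/11 = 1497/11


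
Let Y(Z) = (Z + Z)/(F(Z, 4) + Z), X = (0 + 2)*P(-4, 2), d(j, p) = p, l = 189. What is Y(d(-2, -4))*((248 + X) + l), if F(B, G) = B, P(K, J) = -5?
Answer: 427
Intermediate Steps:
X = -10 (X = (0 + 2)*(-5) = 2*(-5) = -10)
Y(Z) = 1 (Y(Z) = (Z + Z)/(Z + Z) = (2*Z)/((2*Z)) = (2*Z)*(1/(2*Z)) = 1)
Y(d(-2, -4))*((248 + X) + l) = 1*((248 - 10) + 189) = 1*(238 + 189) = 1*427 = 427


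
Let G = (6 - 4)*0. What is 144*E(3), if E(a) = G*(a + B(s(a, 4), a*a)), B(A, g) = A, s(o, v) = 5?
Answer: 0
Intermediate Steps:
G = 0 (G = 2*0 = 0)
E(a) = 0 (E(a) = 0*(a + 5) = 0*(5 + a) = 0)
144*E(3) = 144*0 = 0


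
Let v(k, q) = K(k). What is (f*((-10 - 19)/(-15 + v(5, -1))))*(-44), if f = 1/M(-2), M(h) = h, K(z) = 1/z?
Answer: 1595/37 ≈ 43.108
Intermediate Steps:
v(k, q) = 1/k
f = -½ (f = 1/(-2) = -½ ≈ -0.50000)
(f*((-10 - 19)/(-15 + v(5, -1))))*(-44) = -(-10 - 19)/(2*(-15 + 1/5))*(-44) = -(-29)/(2*(-15 + ⅕))*(-44) = -(-29)/(2*(-74/5))*(-44) = -(-29)*(-5)/(2*74)*(-44) = -½*145/74*(-44) = -145/148*(-44) = 1595/37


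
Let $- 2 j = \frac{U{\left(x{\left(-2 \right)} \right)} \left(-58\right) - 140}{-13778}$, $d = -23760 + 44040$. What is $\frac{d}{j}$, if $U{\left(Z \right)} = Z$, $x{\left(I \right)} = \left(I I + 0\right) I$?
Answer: $\frac{46569640}{27} \approx 1.7248 \cdot 10^{6}$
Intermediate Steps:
$x{\left(I \right)} = I^{3}$ ($x{\left(I \right)} = \left(I^{2} + 0\right) I = I^{2} I = I^{3}$)
$d = 20280$
$j = \frac{81}{6889}$ ($j = - \frac{\left(\left(-2\right)^{3} \left(-58\right) - 140\right) \frac{1}{-13778}}{2} = - \frac{\left(\left(-8\right) \left(-58\right) - 140\right) \left(- \frac{1}{13778}\right)}{2} = - \frac{\left(464 - 140\right) \left(- \frac{1}{13778}\right)}{2} = - \frac{324 \left(- \frac{1}{13778}\right)}{2} = \left(- \frac{1}{2}\right) \left(- \frac{162}{6889}\right) = \frac{81}{6889} \approx 0.011758$)
$\frac{d}{j} = \frac{20280}{\frac{81}{6889}} = 20280 \cdot \frac{6889}{81} = \frac{46569640}{27}$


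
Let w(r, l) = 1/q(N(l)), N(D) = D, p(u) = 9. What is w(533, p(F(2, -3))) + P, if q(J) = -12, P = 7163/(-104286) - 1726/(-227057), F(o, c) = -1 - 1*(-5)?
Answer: -175366693/1214300836 ≈ -0.14442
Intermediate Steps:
F(o, c) = 4 (F(o, c) = -1 + 5 = 4)
P = -111262435/1821451254 (P = 7163*(-1/104286) - 1726*(-1/227057) = -551/8022 + 1726/227057 = -111262435/1821451254 ≈ -0.061085)
w(r, l) = -1/12 (w(r, l) = 1/(-12) = -1/12)
w(533, p(F(2, -3))) + P = -1/12 - 111262435/1821451254 = -175366693/1214300836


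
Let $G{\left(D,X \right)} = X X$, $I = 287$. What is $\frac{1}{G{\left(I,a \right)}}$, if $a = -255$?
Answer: $\frac{1}{65025} \approx 1.5379 \cdot 10^{-5}$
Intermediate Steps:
$G{\left(D,X \right)} = X^{2}$
$\frac{1}{G{\left(I,a \right)}} = \frac{1}{\left(-255\right)^{2}} = \frac{1}{65025}$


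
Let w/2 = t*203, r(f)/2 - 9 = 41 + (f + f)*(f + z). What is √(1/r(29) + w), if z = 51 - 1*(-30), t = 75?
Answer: √1258952208215/6430 ≈ 174.50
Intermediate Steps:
z = 81 (z = 51 + 30 = 81)
r(f) = 100 + 4*f*(81 + f) (r(f) = 18 + 2*(41 + (f + f)*(f + 81)) = 18 + 2*(41 + (2*f)*(81 + f)) = 18 + 2*(41 + 2*f*(81 + f)) = 18 + (82 + 4*f*(81 + f)) = 100 + 4*f*(81 + f))
w = 30450 (w = 2*(75*203) = 2*15225 = 30450)
√(1/r(29) + w) = √(1/(100 + 4*29² + 324*29) + 30450) = √(1/(100 + 4*841 + 9396) + 30450) = √(1/(100 + 3364 + 9396) + 30450) = √(1/12860 + 30450) = √(391587001/12860) = √1258952208215/6430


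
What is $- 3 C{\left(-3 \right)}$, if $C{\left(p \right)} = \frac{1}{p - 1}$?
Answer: $\frac{3}{4} \approx 0.75$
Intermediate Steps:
$C{\left(p \right)} = \frac{1}{-1 + p}$
$- 3 C{\left(-3 \right)} = - \frac{3}{-1 - 3} = - \frac{3}{-4} = \left(-3\right) \left(- \frac{1}{4}\right) = \frac{3}{4}$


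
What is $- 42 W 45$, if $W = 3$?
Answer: $-5670$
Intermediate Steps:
$- 42 W 45 = \left(-42\right) 3 \cdot 45 = \left(-126\right) 45 = -5670$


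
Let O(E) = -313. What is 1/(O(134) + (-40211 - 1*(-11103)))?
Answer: -1/29421 ≈ -3.3989e-5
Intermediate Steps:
1/(O(134) + (-40211 - 1*(-11103))) = 1/(-313 + (-40211 - 1*(-11103))) = 1/(-313 + (-40211 + 11103)) = 1/(-313 - 29108) = 1/(-29421) = -1/29421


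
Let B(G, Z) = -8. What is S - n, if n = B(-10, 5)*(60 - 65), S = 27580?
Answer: 27540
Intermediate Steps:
n = 40 (n = -8*(60 - 65) = -8*(-5) = 40)
S - n = 27580 - 1*40 = 27580 - 40 = 27540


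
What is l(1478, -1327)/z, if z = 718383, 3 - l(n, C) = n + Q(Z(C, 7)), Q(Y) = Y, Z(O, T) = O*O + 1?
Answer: -1762405/718383 ≈ -2.4533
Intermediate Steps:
Z(O, T) = 1 + O² (Z(O, T) = O² + 1 = 1 + O²)
l(n, C) = 2 - n - C² (l(n, C) = 3 - (n + (1 + C²)) = 3 - (1 + n + C²) = 3 + (-1 - n - C²) = 2 - n - C²)
l(1478, -1327)/z = (2 - 1*1478 - 1*(-1327)²)/718383 = (2 - 1478 - 1*1760929)*(1/718383) = (2 - 1478 - 1760929)*(1/718383) = -1762405*1/718383 = -1762405/718383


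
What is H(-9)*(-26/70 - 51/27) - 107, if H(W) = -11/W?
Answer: -311177/2835 ≈ -109.76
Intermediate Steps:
H(-9)*(-26/70 - 51/27) - 107 = (-11/(-9))*(-26/70 - 51/27) - 107 = (-11*(-⅑))*(-26*1/70 - 51*1/27) - 107 = 11*(-13/35 - 17/9)/9 - 107 = (11/9)*(-712/315) - 107 = -7832/2835 - 107 = -311177/2835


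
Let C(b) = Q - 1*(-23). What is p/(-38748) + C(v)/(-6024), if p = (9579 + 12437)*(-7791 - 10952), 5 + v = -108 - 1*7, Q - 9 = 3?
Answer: 207148122761/19451496 ≈ 10649.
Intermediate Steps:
Q = 12 (Q = 9 + 3 = 12)
v = -120 (v = -5 + (-108 - 1*7) = -5 + (-108 - 7) = -5 - 115 = -120)
C(b) = 35 (C(b) = 12 - 1*(-23) = 12 + 23 = 35)
p = -412645888 (p = 22016*(-18743) = -412645888)
p/(-38748) + C(v)/(-6024) = -412645888/(-38748) + 35/(-6024) = -412645888*(-1/38748) + 35*(-1/6024) = 103161472/9687 - 35/6024 = 207148122761/19451496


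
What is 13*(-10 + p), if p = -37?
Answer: -611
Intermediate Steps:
13*(-10 + p) = 13*(-10 - 37) = 13*(-47) = -611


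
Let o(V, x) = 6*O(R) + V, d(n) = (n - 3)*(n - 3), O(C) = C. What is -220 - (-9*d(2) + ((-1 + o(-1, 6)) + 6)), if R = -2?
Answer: -203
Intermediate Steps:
d(n) = (-3 + n)² (d(n) = (-3 + n)*(-3 + n) = (-3 + n)²)
o(V, x) = -12 + V (o(V, x) = 6*(-2) + V = -12 + V)
-220 - (-9*d(2) + ((-1 + o(-1, 6)) + 6)) = -220 - (-9*(-3 + 2)² + ((-1 + (-12 - 1)) + 6)) = -220 - (-9*(-1)² + ((-1 - 13) + 6)) = -220 - (-9*1 + (-14 + 6)) = -220 - (-9 - 8) = -220 - 1*(-17) = -220 + 17 = -203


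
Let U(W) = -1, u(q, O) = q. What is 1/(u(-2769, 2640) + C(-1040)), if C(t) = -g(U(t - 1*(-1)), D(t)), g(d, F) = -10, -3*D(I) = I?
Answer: -1/2759 ≈ -0.00036245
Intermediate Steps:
D(I) = -I/3
C(t) = 10 (C(t) = -1*(-10) = 10)
1/(u(-2769, 2640) + C(-1040)) = 1/(-2769 + 10) = 1/(-2759) = -1/2759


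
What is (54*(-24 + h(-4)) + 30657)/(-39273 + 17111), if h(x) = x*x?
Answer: -30225/22162 ≈ -1.3638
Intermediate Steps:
h(x) = x**2
(54*(-24 + h(-4)) + 30657)/(-39273 + 17111) = (54*(-24 + (-4)**2) + 30657)/(-39273 + 17111) = (54*(-24 + 16) + 30657)/(-22162) = (54*(-8) + 30657)*(-1/22162) = (-432 + 30657)*(-1/22162) = 30225*(-1/22162) = -30225/22162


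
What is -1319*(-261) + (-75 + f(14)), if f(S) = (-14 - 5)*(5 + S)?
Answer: 343823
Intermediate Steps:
f(S) = -95 - 19*S (f(S) = -19*(5 + S) = -95 - 19*S)
-1319*(-261) + (-75 + f(14)) = -1319*(-261) + (-75 + (-95 - 19*14)) = 344259 + (-75 + (-95 - 266)) = 344259 + (-75 - 361) = 344259 - 436 = 343823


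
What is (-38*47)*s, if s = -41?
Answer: 73226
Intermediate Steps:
(-38*47)*s = -38*47*(-41) = -1786*(-41) = 73226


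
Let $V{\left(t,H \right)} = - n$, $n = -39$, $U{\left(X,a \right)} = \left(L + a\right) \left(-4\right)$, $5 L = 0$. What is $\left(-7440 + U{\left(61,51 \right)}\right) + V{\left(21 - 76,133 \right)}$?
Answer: $-7605$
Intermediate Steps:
$L = 0$ ($L = \frac{1}{5} \cdot 0 = 0$)
$U{\left(X,a \right)} = - 4 a$ ($U{\left(X,a \right)} = \left(0 + a\right) \left(-4\right) = a \left(-4\right) = - 4 a$)
$V{\left(t,H \right)} = 39$ ($V{\left(t,H \right)} = \left(-1\right) \left(-39\right) = 39$)
$\left(-7440 + U{\left(61,51 \right)}\right) + V{\left(21 - 76,133 \right)} = \left(-7440 - 204\right) + 39 = -7644 + 39 = -7605$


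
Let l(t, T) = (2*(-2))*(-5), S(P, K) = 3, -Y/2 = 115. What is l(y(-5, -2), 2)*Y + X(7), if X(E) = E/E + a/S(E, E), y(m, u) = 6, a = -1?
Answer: -13798/3 ≈ -4599.3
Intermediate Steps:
Y = -230 (Y = -2*115 = -230)
l(t, T) = 20 (l(t, T) = -4*(-5) = 20)
X(E) = 2/3 (X(E) = E/E - 1/3 = 1 - 1*1/3 = 1 - 1/3 = 2/3)
l(y(-5, -2), 2)*Y + X(7) = 20*(-230) + 2/3 = -4600 + 2/3 = -13798/3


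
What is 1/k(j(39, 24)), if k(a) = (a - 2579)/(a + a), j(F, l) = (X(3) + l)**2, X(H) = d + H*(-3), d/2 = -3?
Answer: -81/1249 ≈ -0.064852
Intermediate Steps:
d = -6 (d = 2*(-3) = -6)
X(H) = -6 - 3*H (X(H) = -6 + H*(-3) = -6 - 3*H)
j(F, l) = (-15 + l)**2 (j(F, l) = ((-6 - 3*3) + l)**2 = ((-6 - 9) + l)**2 = (-15 + l)**2)
k(a) = (-2579 + a)/(2*a) (k(a) = (-2579 + a)/((2*a)) = (-2579 + a)*(1/(2*a)) = (-2579 + a)/(2*a))
1/k(j(39, 24)) = 1/((-2579 + (-15 + 24)**2)/(2*((-15 + 24)**2))) = 1/((-2579 + 9**2)/(2*(9**2))) = 1/((1/2)*(-2579 + 81)/81) = 1/((1/2)*(1/81)*(-2498)) = 1/(-1249/81) = -81/1249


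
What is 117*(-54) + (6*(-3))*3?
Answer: -6372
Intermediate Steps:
117*(-54) + (6*(-3))*3 = -6318 - 18*3 = -6318 - 54 = -6372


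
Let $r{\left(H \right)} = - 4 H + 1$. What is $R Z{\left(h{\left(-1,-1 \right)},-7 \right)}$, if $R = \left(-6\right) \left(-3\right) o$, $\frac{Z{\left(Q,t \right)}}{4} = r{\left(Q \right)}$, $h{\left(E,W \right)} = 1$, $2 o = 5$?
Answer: $-540$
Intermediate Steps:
$o = \frac{5}{2}$ ($o = \frac{1}{2} \cdot 5 = \frac{5}{2} \approx 2.5$)
$r{\left(H \right)} = 1 - 4 H$
$Z{\left(Q,t \right)} = 4 - 16 Q$ ($Z{\left(Q,t \right)} = 4 \left(1 - 4 Q\right) = 4 - 16 Q$)
$R = 45$ ($R = \left(-6\right) \left(-3\right) \frac{5}{2} = 18 \cdot \frac{5}{2} = 45$)
$R Z{\left(h{\left(-1,-1 \right)},-7 \right)} = 45 \left(4 - 16\right) = 45 \left(-12\right) = -540$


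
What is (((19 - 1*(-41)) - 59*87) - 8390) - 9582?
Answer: -23045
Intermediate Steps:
(((19 - 1*(-41)) - 59*87) - 8390) - 9582 = (((19 + 41) - 5133) - 8390) - 9582 = ((60 - 5133) - 8390) - 9582 = (-5073 - 8390) - 9582 = -13463 - 9582 = -23045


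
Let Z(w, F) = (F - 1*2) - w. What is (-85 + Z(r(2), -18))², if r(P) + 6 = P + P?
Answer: 10609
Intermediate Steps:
r(P) = -6 + 2*P (r(P) = -6 + (P + P) = -6 + 2*P)
Z(w, F) = -2 + F - w (Z(w, F) = (F - 2) - w = (-2 + F) - w = -2 + F - w)
(-85 + Z(r(2), -18))² = (-85 + (-2 - 18 - (-6 + 2*2)))² = (-85 + (-2 - 18 - (-6 + 4)))² = (-85 + (-2 - 18 - 1*(-2)))² = (-85 + (-2 - 18 + 2))² = (-85 - 18)² = (-103)² = 10609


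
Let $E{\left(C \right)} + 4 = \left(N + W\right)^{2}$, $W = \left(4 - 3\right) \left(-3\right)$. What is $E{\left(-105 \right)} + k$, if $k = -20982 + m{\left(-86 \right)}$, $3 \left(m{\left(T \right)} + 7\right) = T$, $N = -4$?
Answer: $- \frac{62918}{3} \approx -20973.0$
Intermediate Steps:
$m{\left(T \right)} = -7 + \frac{T}{3}$
$W = -3$ ($W = 1 \left(-3\right) = -3$)
$E{\left(C \right)} = 45$ ($E{\left(C \right)} = -4 + \left(-4 - 3\right)^{2} = -4 + \left(-7\right)^{2} = -4 + 49 = 45$)
$k = - \frac{63053}{3}$ ($k = -20982 + \left(-7 + \frac{1}{3} \left(-86\right)\right) = -20982 - \frac{107}{3} = - \frac{63053}{3} \approx -21018.0$)
$E{\left(-105 \right)} + k = 45 - \frac{63053}{3} = - \frac{62918}{3}$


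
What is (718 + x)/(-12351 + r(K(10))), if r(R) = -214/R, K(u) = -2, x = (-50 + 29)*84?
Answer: 523/6122 ≈ 0.085430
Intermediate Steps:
x = -1764 (x = -21*84 = -1764)
(718 + x)/(-12351 + r(K(10))) = (718 - 1764)/(-12351 - 214/(-2)) = -1046/(-12351 - 214*(-½)) = -1046/(-12351 + 107) = -1046/(-12244) = -1046*(-1/12244) = 523/6122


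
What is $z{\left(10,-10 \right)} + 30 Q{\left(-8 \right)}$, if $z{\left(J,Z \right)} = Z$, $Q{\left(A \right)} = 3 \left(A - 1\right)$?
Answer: $-820$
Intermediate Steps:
$Q{\left(A \right)} = -3 + 3 A$ ($Q{\left(A \right)} = 3 \left(-1 + A\right) = -3 + 3 A$)
$z{\left(10,-10 \right)} + 30 Q{\left(-8 \right)} = -10 + 30 \left(-3 + 3 \left(-8\right)\right) = -10 + 30 \left(-3 - 24\right) = -10 + 30 \left(-27\right) = -10 - 810 = -820$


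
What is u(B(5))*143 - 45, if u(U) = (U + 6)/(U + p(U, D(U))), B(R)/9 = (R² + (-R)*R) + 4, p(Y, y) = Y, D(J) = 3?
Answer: 461/12 ≈ 38.417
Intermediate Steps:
B(R) = 36 (B(R) = 9*((R² + (-R)*R) + 4) = 9*((R² - R²) + 4) = 9*(0 + 4) = 9*4 = 36)
u(U) = (6 + U)/(2*U) (u(U) = (U + 6)/(U + U) = (6 + U)/((2*U)) = (6 + U)*(1/(2*U)) = (6 + U)/(2*U))
u(B(5))*143 - 45 = ((½)*(6 + 36)/36)*143 - 45 = ((½)*(1/36)*42)*143 - 45 = (7/12)*143 - 45 = 1001/12 - 45 = 461/12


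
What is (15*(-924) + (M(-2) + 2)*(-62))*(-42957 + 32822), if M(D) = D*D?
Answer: 144241320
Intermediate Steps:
M(D) = D²
(15*(-924) + (M(-2) + 2)*(-62))*(-42957 + 32822) = (15*(-924) + ((-2)² + 2)*(-62))*(-42957 + 32822) = (-13860 + (4 + 2)*(-62))*(-10135) = (-13860 + 6*(-62))*(-10135) = (-13860 - 372)*(-10135) = -14232*(-10135) = 144241320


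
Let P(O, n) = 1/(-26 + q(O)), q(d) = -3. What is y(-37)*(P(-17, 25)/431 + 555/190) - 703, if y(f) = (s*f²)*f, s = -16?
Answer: 562020972481/237481 ≈ 2.3666e+6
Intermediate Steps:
P(O, n) = -1/29 (P(O, n) = 1/(-26 - 3) = 1/(-29) = -1/29)
y(f) = -16*f³ (y(f) = (-16*f²)*f = -16*f³)
y(-37)*(P(-17, 25)/431 + 555/190) - 703 = (-16*(-37)³)*(-1/29/431 + 555/190) - 703 = (-16*(-50653))*(-1/29*1/431 + 555*(1/190)) - 703 = 810448*(-1/12499 + 111/38) - 703 = 810448*(1387351/474962) - 703 = 562187921624/237481 - 703 = 562020972481/237481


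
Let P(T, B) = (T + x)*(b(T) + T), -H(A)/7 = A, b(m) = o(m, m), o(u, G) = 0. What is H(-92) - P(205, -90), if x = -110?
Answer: -18831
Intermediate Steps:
b(m) = 0
H(A) = -7*A
P(T, B) = T*(-110 + T) (P(T, B) = (T - 110)*(0 + T) = (-110 + T)*T = T*(-110 + T))
H(-92) - P(205, -90) = -7*(-92) - 205*(-110 + 205) = 644 - 205*95 = 644 - 1*19475 = 644 - 19475 = -18831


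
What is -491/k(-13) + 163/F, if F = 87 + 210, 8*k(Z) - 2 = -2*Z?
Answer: -290513/2079 ≈ -139.74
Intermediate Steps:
k(Z) = ¼ - Z/4 (k(Z) = ¼ + (-2*Z)/8 = ¼ - Z/4)
F = 297
-491/k(-13) + 163/F = -491/(¼ - ¼*(-13)) + 163/297 = -491/(¼ + 13/4) + 163*(1/297) = -491/7/2 + 163/297 = -491*2/7 + 163/297 = -982/7 + 163/297 = -290513/2079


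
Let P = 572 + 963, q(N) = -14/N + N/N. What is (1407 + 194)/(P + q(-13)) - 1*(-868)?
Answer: 17365189/19982 ≈ 869.04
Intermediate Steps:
q(N) = 1 - 14/N (q(N) = -14/N + 1 = 1 - 14/N)
P = 1535
(1407 + 194)/(P + q(-13)) - 1*(-868) = (1407 + 194)/(1535 + (-14 - 13)/(-13)) - 1*(-868) = 1601/(1535 - 1/13*(-27)) + 868 = 1601/(1535 + 27/13) + 868 = 1601/(19982/13) + 868 = 1601*(13/19982) + 868 = 20813/19982 + 868 = 17365189/19982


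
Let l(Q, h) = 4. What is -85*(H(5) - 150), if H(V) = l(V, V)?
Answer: 12410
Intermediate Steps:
H(V) = 4
-85*(H(5) - 150) = -85*(4 - 150) = -85*(-146) = 12410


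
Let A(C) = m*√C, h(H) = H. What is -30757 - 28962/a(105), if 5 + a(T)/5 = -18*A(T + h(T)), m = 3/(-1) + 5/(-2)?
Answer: -63303625007/2058185 - 2867238*√210/10290925 ≈ -30761.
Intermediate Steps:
m = -11/2 (m = 3*(-1) + 5*(-½) = -3 - 5/2 = -11/2 ≈ -5.5000)
A(C) = -11*√C/2
a(T) = -25 + 495*√2*√T (a(T) = -25 + 5*(-(-99)*√(T + T)) = -25 + 5*(-(-99)*√(2*T)) = -25 + 5*(-(-99)*√2*√T) = -25 + 5*(99*√2*√T) = -25 + 495*√2*√T)
-30757 - 28962/a(105) = -30757 - 28962/(-25 + 495*√2*√105) = -30757 - 28962/(-25 + 495*√210)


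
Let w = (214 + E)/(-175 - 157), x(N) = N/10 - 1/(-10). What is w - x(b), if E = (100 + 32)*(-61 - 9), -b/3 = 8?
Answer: 12237/415 ≈ 29.487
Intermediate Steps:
b = -24 (b = -3*8 = -24)
E = -9240 (E = 132*(-70) = -9240)
x(N) = ⅒ + N/10 (x(N) = N*(⅒) - 1*(-⅒) = N/10 + ⅒ = ⅒ + N/10)
w = 4513/166 (w = (214 - 9240)/(-175 - 157) = -9026/(-332) = -9026*(-1/332) = 4513/166 ≈ 27.187)
w - x(b) = 4513/166 - (⅒ + (⅒)*(-24)) = 4513/166 - (⅒ - 12/5) = 4513/166 - 1*(-23/10) = 4513/166 + 23/10 = 12237/415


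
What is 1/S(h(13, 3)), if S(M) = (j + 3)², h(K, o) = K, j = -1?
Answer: ¼ ≈ 0.25000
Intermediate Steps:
S(M) = 4 (S(M) = (-1 + 3)² = 2² = 4)
1/S(h(13, 3)) = 1/4 = ¼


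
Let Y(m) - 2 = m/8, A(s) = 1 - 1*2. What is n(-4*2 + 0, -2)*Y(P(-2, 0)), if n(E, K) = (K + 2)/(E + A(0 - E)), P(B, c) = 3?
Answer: 0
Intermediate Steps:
A(s) = -1 (A(s) = 1 - 2 = -1)
Y(m) = 2 + m/8
n(E, K) = (2 + K)/(-1 + E) (n(E, K) = (K + 2)/(E - 1) = (2 + K)/(-1 + E))
n(-4*2 + 0, -2)*Y(P(-2, 0)) = ((2 - 2)/(-1 + (-4*2 + 0)))*(2 + (1/8)*3) = (0/(-1 + (-8 + 0)))*(2 + 3/8) = (0/(-1 - 8))*(19/8) = (0/(-9))*(19/8) = -1/9*0*(19/8) = 0*(19/8) = 0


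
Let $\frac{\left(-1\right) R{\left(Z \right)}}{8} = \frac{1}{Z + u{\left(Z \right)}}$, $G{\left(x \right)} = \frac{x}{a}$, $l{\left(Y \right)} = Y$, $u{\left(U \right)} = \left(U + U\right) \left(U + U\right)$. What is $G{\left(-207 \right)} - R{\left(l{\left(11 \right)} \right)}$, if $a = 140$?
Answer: $- \frac{20269}{13860} \approx -1.4624$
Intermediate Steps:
$u{\left(U \right)} = 4 U^{2}$ ($u{\left(U \right)} = 2 U 2 U = 4 U^{2}$)
$G{\left(x \right)} = \frac{x}{140}$
$R{\left(Z \right)} = - \frac{8}{Z + 4 Z^{2}}$
$G{\left(-207 \right)} - R{\left(l{\left(11 \right)} \right)} = \frac{1}{140} \left(-207\right) - - \frac{8}{11 \left(1 + 4 \cdot 11\right)} = - \frac{207}{140} - \left(-8\right) \frac{1}{11} \frac{1}{1 + 44} = - \frac{207}{140} - \left(-8\right) \frac{1}{11} \cdot \frac{1}{45} = - \frac{207}{140} - - \frac{8}{495} = - \frac{207}{140} + \frac{8}{495} = - \frac{20269}{13860}$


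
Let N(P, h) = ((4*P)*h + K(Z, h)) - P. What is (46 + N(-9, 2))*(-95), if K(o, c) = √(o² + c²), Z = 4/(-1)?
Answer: 1615 - 190*√5 ≈ 1190.1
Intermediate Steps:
Z = -4 (Z = 4*(-1) = -4)
K(o, c) = √(c² + o²)
N(P, h) = √(16 + h²) - P + 4*P*h (N(P, h) = ((4*P)*h + √(h² + (-4)²)) - P = (4*P*h + √(h² + 16)) - P = (4*P*h + √(16 + h²)) - P = (√(16 + h²) + 4*P*h) - P = √(16 + h²) - P + 4*P*h)
(46 + N(-9, 2))*(-95) = (46 + (√(16 + 2²) - 1*(-9) + 4*(-9)*2))*(-95) = (46 + (√(16 + 4) + 9 - 72))*(-95) = (46 + (√20 + 9 - 72))*(-95) = (46 + (2*√5 + 9 - 72))*(-95) = (46 + (-63 + 2*√5))*(-95) = (-17 + 2*√5)*(-95) = 1615 - 190*√5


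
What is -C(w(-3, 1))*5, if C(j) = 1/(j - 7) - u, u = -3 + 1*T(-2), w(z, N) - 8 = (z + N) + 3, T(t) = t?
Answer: -55/2 ≈ -27.500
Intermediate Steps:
w(z, N) = 11 + N + z (w(z, N) = 8 + ((z + N) + 3) = 8 + ((N + z) + 3) = 8 + (3 + N + z) = 11 + N + z)
u = -5 (u = -3 + 1*(-2) = -3 - 2 = -5)
C(j) = 5 + 1/(-7 + j) (C(j) = 1/(j - 7) - 1*(-5) = 1/(-7 + j) + 5 = 5 + 1/(-7 + j))
-C(w(-3, 1))*5 = -(-34 + 5*(11 + 1 - 3))/(-7 + (11 + 1 - 3))*5 = -(-34 + 5*9)/(-7 + 9)*5 = -(-34 + 45)/2*5 = -11/2*5 = -55/2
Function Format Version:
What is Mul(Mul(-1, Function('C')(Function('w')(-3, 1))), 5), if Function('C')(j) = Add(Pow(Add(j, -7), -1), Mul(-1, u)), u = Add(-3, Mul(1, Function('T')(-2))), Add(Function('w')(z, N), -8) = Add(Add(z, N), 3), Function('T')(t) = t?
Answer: Rational(-55, 2) ≈ -27.500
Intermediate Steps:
Function('w')(z, N) = Add(11, N, z) (Function('w')(z, N) = Add(8, Add(Add(z, N), 3)) = Add(8, Add(Add(N, z), 3)) = Add(8, Add(3, N, z)) = Add(11, N, z))
u = -5 (u = Add(-3, Mul(1, -2)) = Add(-3, -2) = -5)
Function('C')(j) = Add(5, Pow(Add(-7, j), -1)) (Function('C')(j) = Add(Pow(Add(j, -7), -1), Mul(-1, -5)) = Add(Pow(Add(-7, j), -1), 5) = Add(5, Pow(Add(-7, j), -1)))
Mul(Mul(-1, Function('C')(Function('w')(-3, 1))), 5) = Mul(Mul(-1, Mul(Pow(Add(-7, Add(11, 1, -3)), -1), Add(-34, Mul(5, Add(11, 1, -3))))), 5) = Mul(Mul(-1, Mul(Pow(Add(-7, 9), -1), Add(-34, Mul(5, 9)))), 5) = Mul(Mul(-1, Mul(Pow(2, -1), Add(-34, 45))), 5) = Mul(Mul(-1, Mul(Rational(1, 2), 11)), 5) = Mul(Mul(-1, Rational(11, 2)), 5) = Mul(Rational(-11, 2), 5) = Rational(-55, 2)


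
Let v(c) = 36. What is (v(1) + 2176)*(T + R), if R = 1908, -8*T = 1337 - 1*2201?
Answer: 4459392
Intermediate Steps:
T = 108 (T = -(1337 - 1*2201)/8 = -(1337 - 2201)/8 = -⅛*(-864) = 108)
(v(1) + 2176)*(T + R) = (36 + 2176)*(108 + 1908) = 2212*2016 = 4459392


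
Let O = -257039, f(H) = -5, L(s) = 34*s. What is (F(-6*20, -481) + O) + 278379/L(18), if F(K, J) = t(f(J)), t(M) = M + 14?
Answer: -17447109/68 ≈ -2.5658e+5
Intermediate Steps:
t(M) = 14 + M
F(K, J) = 9 (F(K, J) = 14 - 5 = 9)
(F(-6*20, -481) + O) + 278379/L(18) = (9 - 257039) + 278379/((34*18)) = -257030 + 278379/612 = -257030 + 278379*(1/612) = -257030 + 30931/68 = -17447109/68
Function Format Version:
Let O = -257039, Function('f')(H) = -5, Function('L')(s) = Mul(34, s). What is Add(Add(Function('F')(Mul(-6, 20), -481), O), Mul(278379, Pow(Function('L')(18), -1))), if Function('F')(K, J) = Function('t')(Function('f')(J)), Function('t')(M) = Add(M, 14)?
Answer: Rational(-17447109, 68) ≈ -2.5658e+5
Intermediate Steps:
Function('t')(M) = Add(14, M)
Function('F')(K, J) = 9 (Function('F')(K, J) = Add(14, -5) = 9)
Add(Add(Function('F')(Mul(-6, 20), -481), O), Mul(278379, Pow(Function('L')(18), -1))) = Add(Add(9, -257039), Mul(278379, Pow(Mul(34, 18), -1))) = Add(-257030, Mul(278379, Pow(612, -1))) = Add(-257030, Mul(278379, Rational(1, 612))) = Add(-257030, Rational(30931, 68)) = Rational(-17447109, 68)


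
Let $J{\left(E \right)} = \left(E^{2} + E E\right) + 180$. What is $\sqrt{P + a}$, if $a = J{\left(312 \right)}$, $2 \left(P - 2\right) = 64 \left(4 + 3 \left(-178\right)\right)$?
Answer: $\sqrt{177910} \approx 421.79$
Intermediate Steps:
$J{\left(E \right)} = 180 + 2 E^{2}$ ($J{\left(E \right)} = \left(E^{2} + E^{2}\right) + 180 = 2 E^{2} + 180 = 180 + 2 E^{2}$)
$P = -16958$ ($P = 2 + \frac{64 \left(4 + 3 \left(-178\right)\right)}{2} = 2 + \frac{64 \left(4 - 534\right)}{2} = 2 + \frac{64 \left(-530\right)}{2} = 2 + \frac{1}{2} \left(-33920\right) = 2 - 16960 = -16958$)
$a = 194868$ ($a = 180 + 2 \cdot 312^{2} = 180 + 2 \cdot 97344 = 180 + 194688 = 194868$)
$\sqrt{P + a} = \sqrt{-16958 + 194868} = \sqrt{177910}$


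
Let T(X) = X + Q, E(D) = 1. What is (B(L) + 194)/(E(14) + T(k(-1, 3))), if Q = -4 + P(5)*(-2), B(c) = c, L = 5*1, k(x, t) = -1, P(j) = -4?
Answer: 199/4 ≈ 49.750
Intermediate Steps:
L = 5
Q = 4 (Q = -4 - 4*(-2) = -4 + 8 = 4)
T(X) = 4 + X (T(X) = X + 4 = 4 + X)
(B(L) + 194)/(E(14) + T(k(-1, 3))) = (5 + 194)/(1 + (4 - 1)) = 199/(1 + 3) = 199/4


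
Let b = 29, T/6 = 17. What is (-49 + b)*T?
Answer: -2040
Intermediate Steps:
T = 102 (T = 6*17 = 102)
(-49 + b)*T = (-49 + 29)*102 = -20*102 = -2040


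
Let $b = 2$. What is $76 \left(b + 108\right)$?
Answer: $8360$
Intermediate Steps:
$76 \left(b + 108\right) = 76 \left(2 + 108\right) = 76 \cdot 110 = 8360$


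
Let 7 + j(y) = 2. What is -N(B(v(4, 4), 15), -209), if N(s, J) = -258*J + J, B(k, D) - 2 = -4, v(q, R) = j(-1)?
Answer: -53713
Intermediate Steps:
j(y) = -5 (j(y) = -7 + 2 = -5)
v(q, R) = -5
B(k, D) = -2 (B(k, D) = 2 - 4 = -2)
N(s, J) = -257*J
-N(B(v(4, 4), 15), -209) = -(-257)*(-209) = -1*53713 = -53713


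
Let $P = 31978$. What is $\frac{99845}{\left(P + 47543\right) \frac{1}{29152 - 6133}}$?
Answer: $\frac{766110685}{26507} \approx 28902.0$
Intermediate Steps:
$\frac{99845}{\left(P + 47543\right) \frac{1}{29152 - 6133}} = \frac{99845}{\left(31978 + 47543\right) \frac{1}{29152 - 6133}} = \frac{99845}{79521 \cdot \frac{1}{23019}} = \frac{99845}{\frac{26507}{7673}} = 99845 \cdot \frac{7673}{26507} = \frac{766110685}{26507}$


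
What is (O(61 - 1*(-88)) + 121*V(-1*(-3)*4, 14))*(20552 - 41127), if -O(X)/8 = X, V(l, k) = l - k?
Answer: 29504550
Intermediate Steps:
O(X) = -8*X
(O(61 - 1*(-88)) + 121*V(-1*(-3)*4, 14))*(20552 - 41127) = (-8*(61 - 1*(-88)) + 121*(-1*(-3)*4 - 1*14))*(20552 - 41127) = (-8*(61 + 88) + 121*(3*4 - 14))*(-20575) = (-8*149 + 121*(12 - 14))*(-20575) = (-1192 + 121*(-2))*(-20575) = (-1192 - 242)*(-20575) = -1434*(-20575) = 29504550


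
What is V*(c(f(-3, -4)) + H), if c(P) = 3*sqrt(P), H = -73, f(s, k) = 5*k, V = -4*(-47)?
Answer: -13724 + 1128*I*sqrt(5) ≈ -13724.0 + 2522.3*I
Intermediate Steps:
V = 188
V*(c(f(-3, -4)) + H) = 188*(3*sqrt(5*(-4)) - 73) = 188*(3*sqrt(-20) - 73) = 188*(3*(2*I*sqrt(5)) - 73) = 188*(6*I*sqrt(5) - 73) = 188*(-73 + 6*I*sqrt(5)) = -13724 + 1128*I*sqrt(5)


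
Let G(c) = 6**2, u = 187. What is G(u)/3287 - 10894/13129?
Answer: -1859786/2271317 ≈ -0.81881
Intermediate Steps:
G(c) = 36
G(u)/3287 - 10894/13129 = 36/3287 - 10894/13129 = -1859786/2271317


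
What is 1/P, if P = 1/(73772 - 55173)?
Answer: 18599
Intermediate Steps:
P = 1/18599 ≈ 5.3766e-5
1/P = 1/(1/18599) = 18599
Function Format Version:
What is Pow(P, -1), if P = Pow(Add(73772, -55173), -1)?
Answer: 18599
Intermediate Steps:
P = Rational(1, 18599) (P = Pow(18599, -1) = Rational(1, 18599) ≈ 5.3766e-5)
Pow(P, -1) = Pow(Rational(1, 18599), -1) = 18599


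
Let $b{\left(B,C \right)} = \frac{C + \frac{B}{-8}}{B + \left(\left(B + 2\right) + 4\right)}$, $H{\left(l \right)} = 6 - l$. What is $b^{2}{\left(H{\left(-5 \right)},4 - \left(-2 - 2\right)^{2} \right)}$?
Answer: $\frac{11449}{50176} \approx 0.22818$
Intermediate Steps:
$b{\left(B,C \right)} = \frac{C - \frac{B}{8}}{6 + 2 B}$ ($b{\left(B,C \right)} = \frac{C + B \left(- \frac{1}{8}\right)}{B + \left(\left(2 + B\right) + 4\right)} = \frac{C - \frac{B}{8}}{B + \left(6 + B\right)} = \frac{C - \frac{B}{8}}{6 + 2 B}$)
$b^{2}{\left(H{\left(-5 \right)},4 - \left(-2 - 2\right)^{2} \right)} = \left(\frac{- (6 - -5) + 8 \left(4 - \left(-2 - 2\right)^{2}\right)}{16 \left(3 + \left(6 - -5\right)\right)}\right)^{2} = \left(\frac{- (6 + 5) + 8 \left(4 - \left(-4\right)^{2}\right)}{16 \left(3 + \left(6 + 5\right)\right)}\right)^{2} = \left(\frac{\left(-1\right) 11 + 8 \left(4 - 16\right)}{16 \left(3 + 11\right)}\right)^{2} = \left(\frac{-11 + 8 \left(4 - 16\right)}{16 \cdot 14}\right)^{2} = \left(\frac{1}{16} \cdot \frac{1}{14} \left(-11 + 8 \left(-12\right)\right)\right)^{2} = \left(\frac{1}{16} \cdot \frac{1}{14} \left(-11 - 96\right)\right)^{2} = \left(\frac{1}{16} \cdot \frac{1}{14} \left(-107\right)\right)^{2} = \left(- \frac{107}{224}\right)^{2} = \frac{11449}{50176}$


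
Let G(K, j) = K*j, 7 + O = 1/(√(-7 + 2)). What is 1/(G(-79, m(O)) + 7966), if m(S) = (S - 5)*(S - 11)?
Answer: 5*I/(3*(-15137*I + 790*√5)) ≈ -0.00010863 + 1.2677e-5*I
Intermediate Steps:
O = -7 - I*√5/5 (O = -7 + 1/(√(-7 + 2)) = -7 + 1/(√(-5)) = -7 + 1/(I*√5) = -7 - I*√5/5 ≈ -7.0 - 0.44721*I)
m(S) = (-11 + S)*(-5 + S) (m(S) = (-5 + S)*(-11 + S) = (-11 + S)*(-5 + S))
1/(G(-79, m(O)) + 7966) = 1/(-79*(55 + (-7 - I*√5/5)² - 16*(-7 - I*√5/5)) + 7966) = 1/(-79*(55 + (-7 - I*√5/5)² + (112 + 16*I*√5/5)) + 7966) = 1/(-79*(167 + (-7 - I*√5/5)² + 16*I*√5/5) + 7966) = 1/((-13193 - 79*(-7 - I*√5/5)² - 1264*I*√5/5) + 7966) = 1/(-5227 - 79*(-7 - I*√5/5)² - 1264*I*√5/5)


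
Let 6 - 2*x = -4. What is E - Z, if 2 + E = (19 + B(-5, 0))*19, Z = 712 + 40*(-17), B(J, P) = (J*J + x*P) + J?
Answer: 707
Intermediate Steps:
x = 5 (x = 3 - 1/2*(-4) = 3 + 2 = 5)
B(J, P) = J + J**2 + 5*P (B(J, P) = (J*J + 5*P) + J = (J**2 + 5*P) + J = J + J**2 + 5*P)
Z = 32 (Z = 712 - 680 = 32)
E = 739 (E = -2 + (19 + (-5 + (-5)**2 + 5*0))*19 = -2 + (19 + (-5 + 25 + 0))*19 = -2 + (19 + 20)*19 = -2 + 39*19 = -2 + 741 = 739)
E - Z = 739 - 1*32 = 739 - 32 = 707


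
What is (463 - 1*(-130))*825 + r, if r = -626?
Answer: 488599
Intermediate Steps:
(463 - 1*(-130))*825 + r = (463 - 1*(-130))*825 - 626 = (463 + 130)*825 - 626 = 593*825 - 626 = 489225 - 626 = 488599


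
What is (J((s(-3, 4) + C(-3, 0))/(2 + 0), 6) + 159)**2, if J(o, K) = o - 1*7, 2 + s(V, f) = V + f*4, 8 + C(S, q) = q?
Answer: 94249/4 ≈ 23562.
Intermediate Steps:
C(S, q) = -8 + q
s(V, f) = -2 + V + 4*f (s(V, f) = -2 + (V + f*4) = -2 + (V + 4*f) = -2 + V + 4*f)
J(o, K) = -7 + o (J(o, K) = o - 7 = -7 + o)
(J((s(-3, 4) + C(-3, 0))/(2 + 0), 6) + 159)**2 = ((-7 + ((-2 - 3 + 4*4) + (-8 + 0))/(2 + 0)) + 159)**2 = ((-7 + ((-2 - 3 + 16) - 8)/2) + 159)**2 = ((-7 + (11 - 8)*(1/2)) + 159)**2 = ((-7 + 3*(1/2)) + 159)**2 = ((-7 + 3/2) + 159)**2 = (-11/2 + 159)**2 = (307/2)**2 = 94249/4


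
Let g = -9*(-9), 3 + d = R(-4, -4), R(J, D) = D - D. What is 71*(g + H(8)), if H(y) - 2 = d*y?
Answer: 4189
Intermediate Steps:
R(J, D) = 0
d = -3 (d = -3 + 0 = -3)
H(y) = 2 - 3*y
g = 81
71*(g + H(8)) = 71*(81 + (2 - 3*8)) = 71*(81 + (2 - 24)) = 71*(81 - 22) = 71*59 = 4189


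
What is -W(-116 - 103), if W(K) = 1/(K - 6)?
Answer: 1/225 ≈ 0.0044444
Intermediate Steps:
W(K) = 1/(-6 + K)
-W(-116 - 103) = -1/(-6 + (-116 - 103)) = -1/(-6 - 219) = -1/(-225) = -1*(-1/225) = 1/225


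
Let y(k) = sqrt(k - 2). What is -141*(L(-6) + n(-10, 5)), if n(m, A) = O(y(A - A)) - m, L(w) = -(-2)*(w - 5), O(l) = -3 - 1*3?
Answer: 2538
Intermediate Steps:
y(k) = sqrt(-2 + k)
O(l) = -6 (O(l) = -3 - 3 = -6)
L(w) = -10 + 2*w (L(w) = -(-2)*(-5 + w) = -(10 - 2*w) = -10 + 2*w)
n(m, A) = -6 - m
-141*(L(-6) + n(-10, 5)) = -141*((-10 + 2*(-6)) + (-6 - 1*(-10))) = -141*((-10 - 12) + (-6 + 10)) = -141*(-22 + 4) = -141*(-18) = 2538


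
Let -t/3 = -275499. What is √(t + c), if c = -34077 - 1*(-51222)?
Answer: 3*√93738 ≈ 918.50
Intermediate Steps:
t = 826497 (t = -3*(-275499) = 826497)
c = 17145 (c = -34077 + 51222 = 17145)
√(t + c) = √(826497 + 17145) = √843642 = 3*√93738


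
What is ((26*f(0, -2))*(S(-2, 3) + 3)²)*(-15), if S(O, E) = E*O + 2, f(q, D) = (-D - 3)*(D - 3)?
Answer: -1950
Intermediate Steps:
f(q, D) = (-3 + D)*(-3 - D) (f(q, D) = (-3 - D)*(-3 + D) = (-3 + D)*(-3 - D))
S(O, E) = 2 + E*O
((26*f(0, -2))*(S(-2, 3) + 3)²)*(-15) = ((26*(9 - 1*(-2)²))*((2 + 3*(-2)) + 3)²)*(-15) = ((26*(9 - 1*4))*((2 - 6) + 3)²)*(-15) = ((26*(9 - 4))*(-4 + 3)²)*(-15) = ((26*5)*(-1)²)*(-15) = (130*1)*(-15) = 130*(-15) = -1950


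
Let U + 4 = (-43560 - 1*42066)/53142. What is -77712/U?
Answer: 688295184/49699 ≈ 13849.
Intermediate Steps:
U = -49699/8857 (U = -4 + (-43560 - 1*42066)/53142 = -4 + (-43560 - 42066)*(1/53142) = -4 - 85626*1/53142 = -4 - 14271/8857 = -49699/8857 ≈ -5.6113)
-77712/U = -77712/(-49699/8857) = -77712*(-8857/49699) = 688295184/49699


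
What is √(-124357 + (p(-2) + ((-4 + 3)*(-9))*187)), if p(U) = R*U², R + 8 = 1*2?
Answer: I*√122698 ≈ 350.28*I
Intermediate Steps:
R = -6 (R = -8 + 1*2 = -8 + 2 = -6)
p(U) = -6*U²
√(-124357 + (p(-2) + ((-4 + 3)*(-9))*187)) = √(-124357 + (-6*(-2)² + ((-4 + 3)*(-9))*187)) = √(-124357 + (-6*4 - 1*(-9)*187)) = √(-124357 + (-24 + 9*187)) = √(-124357 + (-24 + 1683)) = √(-124357 + 1659) = √(-122698) = I*√122698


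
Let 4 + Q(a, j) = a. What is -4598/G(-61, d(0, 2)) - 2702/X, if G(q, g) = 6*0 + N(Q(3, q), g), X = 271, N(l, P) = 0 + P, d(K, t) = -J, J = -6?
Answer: -631135/813 ≈ -776.30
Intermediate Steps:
Q(a, j) = -4 + a
d(K, t) = 6 (d(K, t) = -1*(-6) = 6)
N(l, P) = P
G(q, g) = g (G(q, g) = 6*0 + g = 0 + g = g)
-4598/G(-61, d(0, 2)) - 2702/X = -4598/6 - 2702/271 = -4598*⅙ - 2702*1/271 = -2299/3 - 2702/271 = -631135/813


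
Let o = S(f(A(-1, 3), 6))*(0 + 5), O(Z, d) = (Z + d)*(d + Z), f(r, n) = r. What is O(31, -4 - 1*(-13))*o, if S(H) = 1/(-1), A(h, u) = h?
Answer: -8000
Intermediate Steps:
S(H) = -1
O(Z, d) = (Z + d)**2 (O(Z, d) = (Z + d)*(Z + d) = (Z + d)**2)
o = -5 (o = -(0 + 5) = -1*5 = -5)
O(31, -4 - 1*(-13))*o = (31 + (-4 - 1*(-13)))**2*(-5) = (31 + (-4 + 13))**2*(-5) = (31 + 9)**2*(-5) = 40**2*(-5) = 1600*(-5) = -8000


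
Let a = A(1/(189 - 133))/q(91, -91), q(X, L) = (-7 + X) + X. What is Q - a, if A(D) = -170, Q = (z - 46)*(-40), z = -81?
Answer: 177834/35 ≈ 5081.0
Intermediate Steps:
Q = 5080 (Q = (-81 - 46)*(-40) = -127*(-40) = 5080)
q(X, L) = -7 + 2*X
a = -34/35 (a = -170/(-7 + 2*91) = -170/(-7 + 182) = -170/175 = -170*1/175 = -34/35 ≈ -0.97143)
Q - a = 5080 - 1*(-34/35) = 5080 + 34/35 = 177834/35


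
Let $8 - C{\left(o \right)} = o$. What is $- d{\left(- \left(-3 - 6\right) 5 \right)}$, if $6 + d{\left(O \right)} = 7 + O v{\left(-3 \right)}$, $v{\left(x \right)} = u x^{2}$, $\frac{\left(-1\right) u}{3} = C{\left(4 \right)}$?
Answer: $4859$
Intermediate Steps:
$C{\left(o \right)} = 8 - o$
$u = -12$ ($u = - 3 \left(8 - 4\right) = \left(-3\right) 4 = -12$)
$v{\left(x \right)} = - 12 x^{2}$
$d{\left(O \right)} = 1 - 108 O$ ($d{\left(O \right)} = -6 + \left(7 + O \left(- 12 \left(-3\right)^{2}\right)\right) = -6 + \left(7 + O \left(\left(-12\right) 9\right)\right) = -6 + \left(7 + O \left(-108\right)\right) = -6 - \left(-7 + 108 O\right) = 1 - 108 O$)
$- d{\left(- \left(-3 - 6\right) 5 \right)} = - (1 - 108 \left(- \left(-3 - 6\right) 5\right)) = - (1 - 108 \left(- \left(-9\right) 5\right)) = - (1 - 108 \left(\left(-1\right) \left(-45\right)\right)) = - (1 - 4860) = \left(-1\right) \left(-4859\right) = 4859$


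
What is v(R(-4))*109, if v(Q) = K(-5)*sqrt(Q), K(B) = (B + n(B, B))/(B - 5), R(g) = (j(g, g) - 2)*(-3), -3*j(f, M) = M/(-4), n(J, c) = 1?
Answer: 218*sqrt(7)/5 ≈ 115.35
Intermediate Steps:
j(f, M) = M/12 (j(f, M) = -M/(3*(-4)) = -M*(-1)/(3*4) = -(-1)*M/12 = M/12)
R(g) = 6 - g/4 (R(g) = (g/12 - 2)*(-3) = (-2 + g/12)*(-3) = 6 - g/4)
K(B) = (1 + B)/(-5 + B) (K(B) = (B + 1)/(B - 5) = (1 + B)/(-5 + B))
v(Q) = 2*sqrt(Q)/5 (v(Q) = ((1 - 5)/(-5 - 5))*sqrt(Q) = (-4/(-10))*sqrt(Q) = (-1/10*(-4))*sqrt(Q) = 2*sqrt(Q)/5)
v(R(-4))*109 = (2*sqrt(6 - 1/4*(-4))/5)*109 = (2*sqrt(6 + 1)/5)*109 = (2*sqrt(7)/5)*109 = 218*sqrt(7)/5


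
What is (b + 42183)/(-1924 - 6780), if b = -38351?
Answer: -479/1088 ≈ -0.44026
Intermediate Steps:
(b + 42183)/(-1924 - 6780) = (-38351 + 42183)/(-1924 - 6780) = 3832/(-8704) = 3832*(-1/8704) = -479/1088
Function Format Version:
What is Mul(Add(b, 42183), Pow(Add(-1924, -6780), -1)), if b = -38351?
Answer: Rational(-479, 1088) ≈ -0.44026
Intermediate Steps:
Mul(Add(b, 42183), Pow(Add(-1924, -6780), -1)) = Mul(Add(-38351, 42183), Pow(Add(-1924, -6780), -1)) = Mul(3832, Pow(-8704, -1)) = Mul(3832, Rational(-1, 8704)) = Rational(-479, 1088)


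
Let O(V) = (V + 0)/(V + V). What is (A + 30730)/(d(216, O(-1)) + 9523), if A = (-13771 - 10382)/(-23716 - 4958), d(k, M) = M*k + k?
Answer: 293725391/94117626 ≈ 3.1208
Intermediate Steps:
O(V) = 1/2 (O(V) = V/((2*V)) = V*(1/(2*V)) = 1/2)
d(k, M) = k + M*k
A = 8051/9558 (A = -24153/(-28674) = -24153*(-1/28674) = 8051/9558 ≈ 0.84233)
(A + 30730)/(d(216, O(-1)) + 9523) = (8051/9558 + 30730)/(216*(1 + 1/2) + 9523) = 293725391/(9558*(216*(3/2) + 9523)) = 293725391/(9558*(324 + 9523)) = (293725391/9558)/9847 = (293725391/9558)*(1/9847) = 293725391/94117626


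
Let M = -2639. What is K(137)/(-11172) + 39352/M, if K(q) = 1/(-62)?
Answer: -3893958727/261134328 ≈ -14.912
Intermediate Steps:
K(q) = -1/62
K(137)/(-11172) + 39352/M = -1/62/(-11172) + 39352/(-2639) = -1/62*(-1/11172) + 39352*(-1/2639) = 1/692664 - 39352/2639 = -3893958727/261134328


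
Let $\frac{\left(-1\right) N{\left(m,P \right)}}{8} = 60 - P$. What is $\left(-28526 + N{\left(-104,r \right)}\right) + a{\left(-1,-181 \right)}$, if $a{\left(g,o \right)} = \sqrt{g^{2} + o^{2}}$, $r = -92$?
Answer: $-29742 + \sqrt{32762} \approx -29561.0$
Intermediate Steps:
$N{\left(m,P \right)} = -480 + 8 P$ ($N{\left(m,P \right)} = - 8 \left(60 - P\right) = -480 + 8 P$)
$\left(-28526 + N{\left(-104,r \right)}\right) + a{\left(-1,-181 \right)} = \left(-28526 + \left(-480 + 8 \left(-92\right)\right)\right) + \sqrt{\left(-1\right)^{2} + \left(-181\right)^{2}} = \left(-28526 - 1216\right) + \sqrt{1 + 32761} = \left(-28526 - 1216\right) + \sqrt{32762} = -29742 + \sqrt{32762}$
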